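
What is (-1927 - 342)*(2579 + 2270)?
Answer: -11002381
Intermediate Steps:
(-1927 - 342)*(2579 + 2270) = -2269*4849 = -11002381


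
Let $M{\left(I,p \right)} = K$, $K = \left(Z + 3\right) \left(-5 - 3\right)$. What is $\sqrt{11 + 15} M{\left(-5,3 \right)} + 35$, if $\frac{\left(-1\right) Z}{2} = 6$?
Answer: $35 + 72 \sqrt{26} \approx 402.13$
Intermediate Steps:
$Z = -12$ ($Z = \left(-2\right) 6 = -12$)
$K = 72$ ($K = \left(-12 + 3\right) \left(-5 - 3\right) = \left(-9\right) \left(-8\right) = 72$)
$M{\left(I,p \right)} = 72$
$\sqrt{11 + 15} M{\left(-5,3 \right)} + 35 = \sqrt{11 + 15} \cdot 72 + 35 = \sqrt{26} \cdot 72 + 35 = 72 \sqrt{26} + 35 = 35 + 72 \sqrt{26}$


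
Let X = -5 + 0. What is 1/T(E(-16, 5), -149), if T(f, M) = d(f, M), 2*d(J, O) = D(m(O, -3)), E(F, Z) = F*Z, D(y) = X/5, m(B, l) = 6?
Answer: -2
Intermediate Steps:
X = -5
D(y) = -1 (D(y) = -5/5 = -5*⅕ = -1)
d(J, O) = -½ (d(J, O) = (½)*(-1) = -½)
T(f, M) = -½
1/T(E(-16, 5), -149) = 1/(-½) = -2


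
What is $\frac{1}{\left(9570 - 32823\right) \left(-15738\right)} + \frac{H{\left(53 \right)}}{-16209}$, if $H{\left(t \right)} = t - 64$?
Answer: $\frac{149093669}{219695413638} \approx 0.00067864$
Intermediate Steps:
$H{\left(t \right)} = -64 + t$ ($H{\left(t \right)} = t - 64 = -64 + t$)
$\frac{1}{\left(9570 - 32823\right) \left(-15738\right)} + \frac{H{\left(53 \right)}}{-16209} = \frac{1}{\left(9570 - 32823\right) \left(-15738\right)} + \frac{-64 + 53}{-16209} = \frac{1}{-23253} \left(- \frac{1}{15738}\right) - - \frac{11}{16209} = \left(- \frac{1}{23253}\right) \left(- \frac{1}{15738}\right) + \frac{11}{16209} = \frac{1}{365955714} + \frac{11}{16209} = \frac{149093669}{219695413638}$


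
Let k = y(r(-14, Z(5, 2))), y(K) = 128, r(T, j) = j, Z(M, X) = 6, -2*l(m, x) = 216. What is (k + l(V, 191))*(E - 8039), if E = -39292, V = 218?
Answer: -946620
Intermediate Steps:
l(m, x) = -108 (l(m, x) = -1/2*216 = -108)
k = 128
(k + l(V, 191))*(E - 8039) = (128 - 108)*(-39292 - 8039) = 20*(-47331) = -946620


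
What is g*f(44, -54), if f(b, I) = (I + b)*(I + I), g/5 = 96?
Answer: 518400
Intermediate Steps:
g = 480 (g = 5*96 = 480)
f(b, I) = 2*I*(I + b) (f(b, I) = (I + b)*(2*I) = 2*I*(I + b))
g*f(44, -54) = 480*(2*(-54)*(-54 + 44)) = 480*(2*(-54)*(-10)) = 480*1080 = 518400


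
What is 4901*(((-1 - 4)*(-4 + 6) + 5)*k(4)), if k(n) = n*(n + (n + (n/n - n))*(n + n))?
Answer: -1176240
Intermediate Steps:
k(n) = 3*n² (k(n) = n*(n + (n + (1 - n))*(2*n)) = n*(n + 1*(2*n)) = n*(n + 2*n) = n*(3*n) = 3*n²)
4901*(((-1 - 4)*(-4 + 6) + 5)*k(4)) = 4901*(((-1 - 4)*(-4 + 6) + 5)*(3*4²)) = 4901*((-5*2 + 5)*(3*16)) = 4901*((-10 + 5)*48) = 4901*(-5*48) = 4901*(-240) = -1176240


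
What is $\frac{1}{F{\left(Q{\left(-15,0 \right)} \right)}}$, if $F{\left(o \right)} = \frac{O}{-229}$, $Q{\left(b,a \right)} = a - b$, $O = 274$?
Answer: $- \frac{229}{274} \approx -0.83577$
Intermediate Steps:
$F{\left(o \right)} = - \frac{274}{229}$ ($F{\left(o \right)} = \frac{274}{-229} = 274 \left(- \frac{1}{229}\right) = - \frac{274}{229}$)
$\frac{1}{F{\left(Q{\left(-15,0 \right)} \right)}} = \frac{1}{- \frac{274}{229}} = - \frac{229}{274}$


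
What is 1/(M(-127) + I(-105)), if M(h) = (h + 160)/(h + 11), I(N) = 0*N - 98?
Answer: -116/11401 ≈ -0.010175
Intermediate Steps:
I(N) = -98 (I(N) = 0 - 98 = -98)
M(h) = (160 + h)/(11 + h)
1/(M(-127) + I(-105)) = 1/((160 - 127)/(11 - 127) - 98) = 1/(33/(-116) - 98) = 1/(-1/116*33 - 98) = 1/(-33/116 - 98) = 1/(-11401/116) = -116/11401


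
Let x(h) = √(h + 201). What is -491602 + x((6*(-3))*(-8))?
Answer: -491602 + √345 ≈ -4.9158e+5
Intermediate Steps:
x(h) = √(201 + h)
-491602 + x((6*(-3))*(-8)) = -491602 + √(201 + (6*(-3))*(-8)) = -491602 + √(201 - 18*(-8)) = -491602 + √(201 + 144) = -491602 + √345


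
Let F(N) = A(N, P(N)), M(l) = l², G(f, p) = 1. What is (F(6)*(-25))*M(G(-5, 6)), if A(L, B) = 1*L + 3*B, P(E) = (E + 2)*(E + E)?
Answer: -7350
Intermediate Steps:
P(E) = 2*E*(2 + E) (P(E) = (2 + E)*(2*E) = 2*E*(2 + E))
A(L, B) = L + 3*B
F(N) = N + 6*N*(2 + N) (F(N) = N + 3*(2*N*(2 + N)) = N + 6*N*(2 + N))
(F(6)*(-25))*M(G(-5, 6)) = ((6*(13 + 6*6))*(-25))*1² = ((6*(13 + 36))*(-25))*1 = ((6*49)*(-25))*1 = (294*(-25))*1 = -7350*1 = -7350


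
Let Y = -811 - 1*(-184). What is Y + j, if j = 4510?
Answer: 3883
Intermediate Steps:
Y = -627 (Y = -811 + 184 = -627)
Y + j = -627 + 4510 = 3883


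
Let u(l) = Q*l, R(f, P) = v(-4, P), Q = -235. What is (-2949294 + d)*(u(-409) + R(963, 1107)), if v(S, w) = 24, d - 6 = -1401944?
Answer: -418323093248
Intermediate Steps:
d = -1401938 (d = 6 - 1401944 = -1401938)
R(f, P) = 24
u(l) = -235*l
(-2949294 + d)*(u(-409) + R(963, 1107)) = (-2949294 - 1401938)*(-235*(-409) + 24) = -4351232*(96115 + 24) = -4351232*96139 = -418323093248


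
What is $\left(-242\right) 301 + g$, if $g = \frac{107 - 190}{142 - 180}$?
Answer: $- \frac{2767913}{38} \approx -72840.0$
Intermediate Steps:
$g = \frac{83}{38}$ ($g = - \frac{83}{-38} = \left(-83\right) \left(- \frac{1}{38}\right) = \frac{83}{38} \approx 2.1842$)
$\left(-242\right) 301 + g = \left(-242\right) 301 + \frac{83}{38} = -72842 + \frac{83}{38} = - \frac{2767913}{38}$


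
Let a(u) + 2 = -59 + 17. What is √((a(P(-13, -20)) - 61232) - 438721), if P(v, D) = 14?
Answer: I*√499997 ≈ 707.1*I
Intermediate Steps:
a(u) = -44 (a(u) = -2 + (-59 + 17) = -2 - 42 = -44)
√((a(P(-13, -20)) - 61232) - 438721) = √((-44 - 61232) - 438721) = √(-61276 - 438721) = √(-499997) = I*√499997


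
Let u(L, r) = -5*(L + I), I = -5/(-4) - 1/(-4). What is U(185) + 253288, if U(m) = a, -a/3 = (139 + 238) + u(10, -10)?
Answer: 504659/2 ≈ 2.5233e+5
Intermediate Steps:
I = 3/2 (I = -5*(-¼) - 1*(-¼) = 5/4 + ¼ = 3/2 ≈ 1.5000)
u(L, r) = -15/2 - 5*L (u(L, r) = -5*(L + 3/2) = -5*(3/2 + L) = -15/2 - 5*L)
a = -1917/2 (a = -3*((139 + 238) + (-15/2 - 5*10)) = -3*(377 + (-15/2 - 50)) = -3*(377 - 115/2) = -3*639/2 = -1917/2 ≈ -958.50)
U(m) = -1917/2
U(185) + 253288 = -1917/2 + 253288 = 504659/2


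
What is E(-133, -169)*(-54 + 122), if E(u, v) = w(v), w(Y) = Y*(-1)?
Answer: 11492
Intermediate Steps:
w(Y) = -Y
E(u, v) = -v
E(-133, -169)*(-54 + 122) = (-1*(-169))*(-54 + 122) = 169*68 = 11492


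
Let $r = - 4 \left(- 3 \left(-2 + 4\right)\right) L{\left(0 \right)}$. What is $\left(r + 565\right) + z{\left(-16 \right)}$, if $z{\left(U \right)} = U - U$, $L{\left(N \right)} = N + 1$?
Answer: $589$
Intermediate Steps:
$L{\left(N \right)} = 1 + N$
$z{\left(U \right)} = 0$
$r = 24$ ($r = - 4 \left(- 3 \left(-2 + 4\right)\right) \left(1 + 0\right) = - 4 \left(\left(-3\right) 2\right) 1 = \left(-4\right) \left(-6\right) 1 = 24 \cdot 1 = 24$)
$\left(r + 565\right) + z{\left(-16 \right)} = \left(24 + 565\right) + 0 = 589 + 0 = 589$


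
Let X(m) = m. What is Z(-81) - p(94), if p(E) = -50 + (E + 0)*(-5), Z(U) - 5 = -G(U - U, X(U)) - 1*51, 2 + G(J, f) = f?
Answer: 557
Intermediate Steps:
G(J, f) = -2 + f
Z(U) = -44 - U (Z(U) = 5 + (-(-2 + U) - 1*51) = 5 + ((2 - U) - 51) = 5 + (-49 - U) = -44 - U)
p(E) = -50 - 5*E (p(E) = -50 + E*(-5) = -50 - 5*E)
Z(-81) - p(94) = (-44 - 1*(-81)) - (-50 - 5*94) = (-44 + 81) - (-50 - 470) = 37 - 1*(-520) = 37 + 520 = 557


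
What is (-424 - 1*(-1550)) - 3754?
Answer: -2628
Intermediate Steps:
(-424 - 1*(-1550)) - 3754 = (-424 + 1550) - 3754 = 1126 - 3754 = -2628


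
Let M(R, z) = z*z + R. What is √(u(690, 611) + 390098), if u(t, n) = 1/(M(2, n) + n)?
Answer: √54546091189576822/373934 ≈ 624.58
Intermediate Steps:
M(R, z) = R + z² (M(R, z) = z² + R = R + z²)
u(t, n) = 1/(2 + n + n²) (u(t, n) = 1/((2 + n²) + n) = 1/(2 + n + n²))
√(u(690, 611) + 390098) = √(1/(2 + 611 + 611²) + 390098) = √(1/(2 + 611 + 373321) + 390098) = √(1/373934 + 390098) = √(145870905533/373934) = √54546091189576822/373934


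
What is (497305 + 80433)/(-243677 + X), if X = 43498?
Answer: -82534/28597 ≈ -2.8861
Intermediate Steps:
(497305 + 80433)/(-243677 + X) = (497305 + 80433)/(-243677 + 43498) = 577738/(-200179) = 577738*(-1/200179) = -82534/28597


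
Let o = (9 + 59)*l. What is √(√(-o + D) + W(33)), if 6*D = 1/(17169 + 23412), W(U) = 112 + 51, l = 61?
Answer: √(1472873868 + 1002*I*√337333295618)/3006 ≈ 13.005 + 2.4762*I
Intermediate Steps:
W(U) = 163
D = 1/243486 (D = 1/(6*(17169 + 23412)) = (⅙)/40581 = (⅙)*(1/40581) = 1/243486 ≈ 4.1070e-6)
o = 4148 (o = (9 + 59)*61 = 68*61 = 4148)
√(√(-o + D) + W(33)) = √(√(-1*4148 + 1/243486) + 163) = √(√(-4148 + 1/243486) + 163) = √(√(-1009979927/243486) + 163) = √(I*√337333295618/9018 + 163) = √(163 + I*√337333295618/9018)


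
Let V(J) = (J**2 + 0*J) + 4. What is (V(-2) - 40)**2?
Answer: 1024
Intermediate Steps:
V(J) = 4 + J**2 (V(J) = (J**2 + 0) + 4 = J**2 + 4 = 4 + J**2)
(V(-2) - 40)**2 = ((4 + (-2)**2) - 40)**2 = ((4 + 4) - 40)**2 = (8 - 40)**2 = (-32)**2 = 1024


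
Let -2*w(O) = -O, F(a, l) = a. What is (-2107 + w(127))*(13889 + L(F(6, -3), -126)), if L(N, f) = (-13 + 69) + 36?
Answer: -57140347/2 ≈ -2.8570e+7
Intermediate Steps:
w(O) = O/2 (w(O) = -(-1)*O/2 = O/2)
L(N, f) = 92 (L(N, f) = 56 + 36 = 92)
(-2107 + w(127))*(13889 + L(F(6, -3), -126)) = (-2107 + (½)*127)*(13889 + 92) = (-2107 + 127/2)*13981 = -4087/2*13981 = -57140347/2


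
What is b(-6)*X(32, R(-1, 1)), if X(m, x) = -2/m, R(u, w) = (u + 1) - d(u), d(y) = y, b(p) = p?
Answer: 3/8 ≈ 0.37500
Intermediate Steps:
R(u, w) = 1 (R(u, w) = (u + 1) - u = (1 + u) - u = 1)
b(-6)*X(32, R(-1, 1)) = -(-12)/32 = -6*(-1/16) = 3/8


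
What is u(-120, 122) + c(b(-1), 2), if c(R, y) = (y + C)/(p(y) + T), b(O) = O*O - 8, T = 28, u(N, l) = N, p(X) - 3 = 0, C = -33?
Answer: -121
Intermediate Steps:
p(X) = 3 (p(X) = 3 + 0 = 3)
b(O) = -8 + O² (b(O) = O² - 8 = -8 + O²)
c(R, y) = -33/31 + y/31 (c(R, y) = (y - 33)/(3 + 28) = (-33 + y)/31 = (-33 + y)*(1/31) = -33/31 + y/31)
u(-120, 122) + c(b(-1), 2) = -120 + (-33/31 + (1/31)*2) = -120 + (-33/31 + 2/31) = -120 - 1 = -121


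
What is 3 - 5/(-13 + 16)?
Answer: 4/3 ≈ 1.3333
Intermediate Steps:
3 - 5/(-13 + 16) = 3 - 5/3 = 4/3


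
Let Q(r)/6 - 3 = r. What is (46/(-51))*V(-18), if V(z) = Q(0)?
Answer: -276/17 ≈ -16.235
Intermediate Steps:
Q(r) = 18 + 6*r
V(z) = 18 (V(z) = 18 + 6*0 = 18 + 0 = 18)
(46/(-51))*V(-18) = (46/(-51))*18 = (46*(-1/51))*18 = -46/51*18 = -276/17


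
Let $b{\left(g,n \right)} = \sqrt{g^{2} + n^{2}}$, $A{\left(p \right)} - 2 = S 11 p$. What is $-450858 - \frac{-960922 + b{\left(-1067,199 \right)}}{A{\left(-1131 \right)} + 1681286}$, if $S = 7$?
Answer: $- \frac{718757313536}{1594201} - \frac{\sqrt{1178090}}{1594201} \approx -4.5086 \cdot 10^{5}$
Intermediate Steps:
$A{\left(p \right)} = 2 + 77 p$ ($A{\left(p \right)} = 2 + 7 \cdot 11 p = 2 + 77 p$)
$-450858 - \frac{-960922 + b{\left(-1067,199 \right)}}{A{\left(-1131 \right)} + 1681286} = -450858 - \frac{-960922 + \sqrt{\left(-1067\right)^{2} + 199^{2}}}{\left(2 + 77 \left(-1131\right)\right) + 1681286} = -450858 - \frac{-960922 + \sqrt{1138489 + 39601}}{\left(2 - 87087\right) + 1681286} = -450858 - \frac{-960922 + \sqrt{1178090}}{-87085 + 1681286} = -450858 - \frac{-960922 + \sqrt{1178090}}{1594201} = -450858 - \left(-960922 + \sqrt{1178090}\right) \frac{1}{1594201} = -450858 - \left(- \frac{960922}{1594201} + \frac{\sqrt{1178090}}{1594201}\right) = -450858 + \left(\frac{960922}{1594201} - \frac{\sqrt{1178090}}{1594201}\right) = - \frac{718757313536}{1594201} - \frac{\sqrt{1178090}}{1594201}$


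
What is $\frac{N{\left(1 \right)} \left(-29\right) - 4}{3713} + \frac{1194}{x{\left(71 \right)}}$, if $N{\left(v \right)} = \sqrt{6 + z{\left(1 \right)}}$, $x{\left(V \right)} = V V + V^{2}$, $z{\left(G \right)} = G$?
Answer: $\frac{2196497}{18717233} - \frac{29 \sqrt{7}}{3713} \approx 0.096687$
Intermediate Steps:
$x{\left(V \right)} = 2 V^{2}$ ($x{\left(V \right)} = V^{2} + V^{2} = 2 V^{2}$)
$N{\left(v \right)} = \sqrt{7}$ ($N{\left(v \right)} = \sqrt{6 + 1} = \sqrt{7}$)
$\frac{N{\left(1 \right)} \left(-29\right) - 4}{3713} + \frac{1194}{x{\left(71 \right)}} = \frac{\sqrt{7} \left(-29\right) - 4}{3713} + \frac{1194}{2 \cdot 71^{2}} = \left(- 29 \sqrt{7} - 4\right) \frac{1}{3713} + \frac{1194}{2 \cdot 5041} = \left(-4 - 29 \sqrt{7}\right) \frac{1}{3713} + \frac{1194}{10082} = \left(- \frac{4}{3713} - \frac{29 \sqrt{7}}{3713}\right) + 1194 \cdot \frac{1}{10082} = \left(- \frac{4}{3713} - \frac{29 \sqrt{7}}{3713}\right) + \frac{597}{5041} = \frac{2196497}{18717233} - \frac{29 \sqrt{7}}{3713}$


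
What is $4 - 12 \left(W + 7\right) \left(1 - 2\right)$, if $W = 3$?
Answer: $124$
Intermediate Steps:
$4 - 12 \left(W + 7\right) \left(1 - 2\right) = 4 - 12 \left(3 + 7\right) \left(1 - 2\right) = 4 - 12 \cdot 10 \left(-1\right) = 4 - -120 = 4 + 120 = 124$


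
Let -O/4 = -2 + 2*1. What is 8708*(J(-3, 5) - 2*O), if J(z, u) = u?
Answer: 43540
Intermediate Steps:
O = 0 (O = -4*(-2 + 2*1) = -4*(-2 + 2) = -4*0 = 0)
8708*(J(-3, 5) - 2*O) = 8708*(5 - 2*0) = 8708*(5 + 0) = 8708*5 = 43540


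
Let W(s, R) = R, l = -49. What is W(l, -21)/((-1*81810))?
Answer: 7/27270 ≈ 0.00025669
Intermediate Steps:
W(l, -21)/((-1*81810)) = -21/((-1*81810)) = -21/(-81810) = -21*(-1/81810) = 7/27270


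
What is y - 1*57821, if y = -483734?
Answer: -541555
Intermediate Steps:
y - 1*57821 = -483734 - 1*57821 = -483734 - 57821 = -541555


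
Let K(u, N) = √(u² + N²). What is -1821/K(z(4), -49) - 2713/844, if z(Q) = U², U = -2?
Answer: -2713/844 - 1821*√2417/2417 ≈ -40.255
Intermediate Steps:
z(Q) = 4 (z(Q) = (-2)² = 4)
K(u, N) = √(N² + u²)
-1821/K(z(4), -49) - 2713/844 = -1821/√((-49)² + 4²) - 2713/844 = -1821/√(2401 + 16) - 2713*1/844 = -1821*√2417/2417 - 2713/844 = -2713/844 - 1821*√2417/2417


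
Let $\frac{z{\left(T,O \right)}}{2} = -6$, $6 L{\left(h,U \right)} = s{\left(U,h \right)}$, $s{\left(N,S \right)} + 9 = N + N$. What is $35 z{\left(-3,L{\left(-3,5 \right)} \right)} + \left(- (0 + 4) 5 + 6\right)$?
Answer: $-434$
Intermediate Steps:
$s{\left(N,S \right)} = -9 + 2 N$ ($s{\left(N,S \right)} = -9 + \left(N + N\right) = -9 + 2 N$)
$L{\left(h,U \right)} = - \frac{3}{2} + \frac{U}{3}$ ($L{\left(h,U \right)} = \frac{-9 + 2 U}{6} = - \frac{3}{2} + \frac{U}{3}$)
$z{\left(T,O \right)} = -12$ ($z{\left(T,O \right)} = 2 \left(-6\right) = -12$)
$35 z{\left(-3,L{\left(-3,5 \right)} \right)} + \left(- (0 + 4) 5 + 6\right) = 35 \left(-12\right) + \left(- (0 + 4) 5 + 6\right) = -420 + \left(\left(-1\right) 4 \cdot 5 + 6\right) = -420 + \left(\left(-4\right) 5 + 6\right) = -420 + \left(-20 + 6\right) = -420 - 14 = -434$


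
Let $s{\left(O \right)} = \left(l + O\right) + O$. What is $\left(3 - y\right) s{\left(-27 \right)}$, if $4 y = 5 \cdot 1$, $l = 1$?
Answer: $- \frac{371}{4} \approx -92.75$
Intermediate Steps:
$y = \frac{5}{4}$ ($y = \frac{5 \cdot 1}{4} = \frac{1}{4} \cdot 5 = \frac{5}{4} \approx 1.25$)
$s{\left(O \right)} = 1 + 2 O$ ($s{\left(O \right)} = \left(1 + O\right) + O = 1 + 2 O$)
$\left(3 - y\right) s{\left(-27 \right)} = \left(3 - \frac{5}{4}\right) \left(1 + 2 \left(-27\right)\right) = \left(3 - \frac{5}{4}\right) \left(1 - 54\right) = \frac{7}{4} \left(-53\right) = - \frac{371}{4}$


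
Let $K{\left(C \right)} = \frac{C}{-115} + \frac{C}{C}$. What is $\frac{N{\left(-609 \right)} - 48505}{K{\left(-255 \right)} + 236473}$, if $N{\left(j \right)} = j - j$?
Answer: $- \frac{1115615}{5438953} \approx -0.20512$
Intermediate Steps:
$K{\left(C \right)} = 1 - \frac{C}{115}$ ($K{\left(C \right)} = C \left(- \frac{1}{115}\right) + 1 = - \frac{C}{115} + 1 = 1 - \frac{C}{115}$)
$N{\left(j \right)} = 0$
$\frac{N{\left(-609 \right)} - 48505}{K{\left(-255 \right)} + 236473} = \frac{0 - 48505}{\left(1 - - \frac{51}{23}\right) + 236473} = - \frac{48505}{\left(1 + \frac{51}{23}\right) + 236473} = - \frac{48505}{\frac{74}{23} + 236473} = - \frac{48505}{\frac{5438953}{23}} = \left(-48505\right) \frac{23}{5438953} = - \frac{1115615}{5438953}$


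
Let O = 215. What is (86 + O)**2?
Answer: 90601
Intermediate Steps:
(86 + O)**2 = (86 + 215)**2 = 301**2 = 90601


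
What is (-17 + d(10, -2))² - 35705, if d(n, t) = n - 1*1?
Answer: -35641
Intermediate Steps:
d(n, t) = -1 + n (d(n, t) = n - 1 = -1 + n)
(-17 + d(10, -2))² - 35705 = (-17 + (-1 + 10))² - 35705 = (-17 + 9)² - 35705 = (-8)² - 35705 = 64 - 35705 = -35641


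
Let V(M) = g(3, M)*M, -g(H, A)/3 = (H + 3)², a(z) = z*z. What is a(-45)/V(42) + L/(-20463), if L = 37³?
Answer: -3348143/1145928 ≈ -2.9218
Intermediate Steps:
a(z) = z²
L = 50653
g(H, A) = -3*(3 + H)² (g(H, A) = -3*(H + 3)² = -3*(3 + H)²)
V(M) = -108*M (V(M) = (-3*(3 + 3)²)*M = (-3*6²)*M = (-3*36)*M = -108*M)
a(-45)/V(42) + L/(-20463) = (-45)²/((-108*42)) + 50653/(-20463) = 2025/(-4536) + 50653*(-1/20463) = 2025*(-1/4536) - 50653/20463 = -25/56 - 50653/20463 = -3348143/1145928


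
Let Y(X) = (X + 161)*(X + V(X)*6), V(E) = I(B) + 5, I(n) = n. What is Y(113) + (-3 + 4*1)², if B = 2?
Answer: 42471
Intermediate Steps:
V(E) = 7 (V(E) = 2 + 5 = 7)
Y(X) = (42 + X)*(161 + X) (Y(X) = (X + 161)*(X + 7*6) = (161 + X)*(X + 42) = (161 + X)*(42 + X) = (42 + X)*(161 + X))
Y(113) + (-3 + 4*1)² = (6762 + 113² + 203*113) + (-3 + 4*1)² = (6762 + 12769 + 22939) + (-3 + 4)² = 42470 + 1² = 42470 + 1 = 42471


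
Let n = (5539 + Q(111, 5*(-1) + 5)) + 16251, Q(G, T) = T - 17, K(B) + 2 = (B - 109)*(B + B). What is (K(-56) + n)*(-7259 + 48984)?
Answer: 1679472975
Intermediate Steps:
K(B) = -2 + 2*B*(-109 + B) (K(B) = -2 + (B - 109)*(B + B) = -2 + (-109 + B)*(2*B) = -2 + 2*B*(-109 + B))
Q(G, T) = -17 + T
n = 21773 (n = (5539 + (-17 + (5*(-1) + 5))) + 16251 = (5539 + (-17 + (-5 + 5))) + 16251 = (5539 + (-17 + 0)) + 16251 = (5539 - 17) + 16251 = 5522 + 16251 = 21773)
(K(-56) + n)*(-7259 + 48984) = ((-2 - 218*(-56) + 2*(-56)²) + 21773)*(-7259 + 48984) = ((-2 + 12208 + 2*3136) + 21773)*41725 = ((-2 + 12208 + 6272) + 21773)*41725 = (18478 + 21773)*41725 = 40251*41725 = 1679472975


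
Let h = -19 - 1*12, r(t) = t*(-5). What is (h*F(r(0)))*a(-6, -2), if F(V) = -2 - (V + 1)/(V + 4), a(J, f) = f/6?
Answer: -93/4 ≈ -23.250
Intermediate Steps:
r(t) = -5*t
a(J, f) = f/6 (a(J, f) = f*(1/6) = f/6)
F(V) = -2 - (1 + V)/(4 + V)
h = -31 (h = -19 - 12 = -31)
(h*F(r(0)))*a(-6, -2) = (-93*(-3 - (-5)*0)/(4 - 5*0))*((1/6)*(-2)) = -93*(-3 - 1*0)/(4 + 0)*(-1/3) = -93*(-3 + 0)/4*(-1/3) = -93*(-3)/4*(-1/3) = -31*(-9/4)*(-1/3) = (279/4)*(-1/3) = -93/4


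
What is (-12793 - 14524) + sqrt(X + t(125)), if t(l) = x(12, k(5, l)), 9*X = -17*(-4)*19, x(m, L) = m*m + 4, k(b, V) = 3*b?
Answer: -27317 + 8*sqrt(41)/3 ≈ -27300.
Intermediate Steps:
x(m, L) = 4 + m**2 (x(m, L) = m**2 + 4 = 4 + m**2)
X = 1292/9 (X = (-17*(-4)*19)/9 = (68*19)/9 = (1/9)*1292 = 1292/9 ≈ 143.56)
t(l) = 148 (t(l) = 4 + 12**2 = 4 + 144 = 148)
(-12793 - 14524) + sqrt(X + t(125)) = (-12793 - 14524) + sqrt(1292/9 + 148) = -27317 + sqrt(2624/9) = -27317 + 8*sqrt(41)/3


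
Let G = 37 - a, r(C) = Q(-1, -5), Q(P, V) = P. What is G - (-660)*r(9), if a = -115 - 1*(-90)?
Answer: -598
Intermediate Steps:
r(C) = -1
a = -25 (a = -115 + 90 = -25)
G = 62 (G = 37 - 1*(-25) = 37 + 25 = 62)
G - (-660)*r(9) = 62 - (-660)*(-1) = 62 - 220*3 = 62 - 660 = -598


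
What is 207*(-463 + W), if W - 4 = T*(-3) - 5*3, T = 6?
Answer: -101844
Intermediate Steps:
W = -29 (W = 4 + (6*(-3) - 5*3) = 4 + (-18 - 15) = 4 - 33 = -29)
207*(-463 + W) = 207*(-463 - 29) = 207*(-492) = -101844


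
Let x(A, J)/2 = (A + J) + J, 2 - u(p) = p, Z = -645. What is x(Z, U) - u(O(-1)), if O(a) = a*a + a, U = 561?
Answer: 952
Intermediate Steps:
O(a) = a + a**2 (O(a) = a**2 + a = a + a**2)
u(p) = 2 - p
x(A, J) = 2*A + 4*J (x(A, J) = 2*((A + J) + J) = 2*(A + 2*J) = 2*A + 4*J)
x(Z, U) - u(O(-1)) = (2*(-645) + 4*561) - (2 - (-1)*(1 - 1)) = (-1290 + 2244) - (2 - (-1)*0) = 954 - (2 - 1*0) = 954 - (2 + 0) = 954 - 1*2 = 954 - 2 = 952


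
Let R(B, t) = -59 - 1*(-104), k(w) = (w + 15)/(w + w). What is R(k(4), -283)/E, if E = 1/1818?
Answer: 81810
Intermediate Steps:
E = 1/1818 ≈ 0.00055005
k(w) = (15 + w)/(2*w) (k(w) = (15 + w)/((2*w)) = (15 + w)*(1/(2*w)) = (15 + w)/(2*w))
R(B, t) = 45 (R(B, t) = -59 + 104 = 45)
R(k(4), -283)/E = 45/(1/1818) = 45*1818 = 81810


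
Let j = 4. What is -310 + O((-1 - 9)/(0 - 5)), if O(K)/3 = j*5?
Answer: -250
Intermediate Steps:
O(K) = 60 (O(K) = 3*(4*5) = 3*20 = 60)
-310 + O((-1 - 9)/(0 - 5)) = -310 + 60 = -250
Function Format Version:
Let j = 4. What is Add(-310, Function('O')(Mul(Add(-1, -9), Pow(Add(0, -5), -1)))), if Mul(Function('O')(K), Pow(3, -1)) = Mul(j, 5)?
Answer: -250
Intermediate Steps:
Function('O')(K) = 60 (Function('O')(K) = Mul(3, Mul(4, 5)) = Mul(3, 20) = 60)
Add(-310, Function('O')(Mul(Add(-1, -9), Pow(Add(0, -5), -1)))) = Add(-310, 60) = -250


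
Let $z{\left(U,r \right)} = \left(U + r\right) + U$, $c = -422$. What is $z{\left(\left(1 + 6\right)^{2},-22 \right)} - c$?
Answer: $498$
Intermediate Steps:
$z{\left(U,r \right)} = r + 2 U$
$z{\left(\left(1 + 6\right)^{2},-22 \right)} - c = \left(-22 + 2 \left(1 + 6\right)^{2}\right) - -422 = \left(-22 + 2 \cdot 7^{2}\right) + 422 = \left(-22 + 2 \cdot 49\right) + 422 = \left(-22 + 98\right) + 422 = 76 + 422 = 498$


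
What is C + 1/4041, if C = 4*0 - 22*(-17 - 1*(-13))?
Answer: 355609/4041 ≈ 88.000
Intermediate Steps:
C = 88 (C = 0 - 22*(-17 + 13) = 0 - 22*(-4) = 0 + 88 = 88)
C + 1/4041 = 88 + 1/4041 = 355609/4041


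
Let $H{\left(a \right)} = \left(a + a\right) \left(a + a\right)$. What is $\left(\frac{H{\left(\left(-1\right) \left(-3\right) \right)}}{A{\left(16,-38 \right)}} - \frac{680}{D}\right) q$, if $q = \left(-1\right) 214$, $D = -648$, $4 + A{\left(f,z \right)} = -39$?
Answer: $- \frac{158146}{3483} \approx -45.405$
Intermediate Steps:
$A{\left(f,z \right)} = -43$ ($A{\left(f,z \right)} = -4 - 39 = -43$)
$q = -214$
$H{\left(a \right)} = 4 a^{2}$ ($H{\left(a \right)} = 2 a 2 a = 4 a^{2}$)
$\left(\frac{H{\left(\left(-1\right) \left(-3\right) \right)}}{A{\left(16,-38 \right)}} - \frac{680}{D}\right) q = \left(\frac{4 \left(\left(-1\right) \left(-3\right)\right)^{2}}{-43} - \frac{680}{-648}\right) \left(-214\right) = \left(4 \cdot 3^{2} \left(- \frac{1}{43}\right) - - \frac{85}{81}\right) \left(-214\right) = \left(4 \cdot 9 \left(- \frac{1}{43}\right) + \frac{85}{81}\right) \left(-214\right) = \left(36 \left(- \frac{1}{43}\right) + \frac{85}{81}\right) \left(-214\right) = \left(- \frac{36}{43} + \frac{85}{81}\right) \left(-214\right) = \frac{739}{3483} \left(-214\right) = - \frac{158146}{3483}$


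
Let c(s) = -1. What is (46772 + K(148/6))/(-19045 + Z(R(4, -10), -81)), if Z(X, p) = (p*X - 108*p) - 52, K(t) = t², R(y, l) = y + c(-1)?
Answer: -53303/11916 ≈ -4.4732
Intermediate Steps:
R(y, l) = -1 + y (R(y, l) = y - 1 = -1 + y)
Z(X, p) = -52 - 108*p + X*p (Z(X, p) = (X*p - 108*p) - 52 = (-108*p + X*p) - 52 = -52 - 108*p + X*p)
(46772 + K(148/6))/(-19045 + Z(R(4, -10), -81)) = (46772 + (148/6)²)/(-19045 + (-52 - 108*(-81) + (-1 + 4)*(-81))) = (46772 + (148*(⅙))²)/(-19045 + (-52 + 8748 + 3*(-81))) = (46772 + (74/3)²)/(-19045 + (-52 + 8748 - 243)) = (46772 + 5476/9)/(-19045 + 8453) = (426424/9)/(-10592) = (426424/9)*(-1/10592) = -53303/11916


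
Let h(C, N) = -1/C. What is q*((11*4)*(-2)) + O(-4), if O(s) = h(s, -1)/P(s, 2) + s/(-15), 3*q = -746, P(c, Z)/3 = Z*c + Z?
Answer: 7877851/360 ≈ 21883.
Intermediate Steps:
P(c, Z) = 3*Z + 3*Z*c (P(c, Z) = 3*(Z*c + Z) = 3*(Z + Z*c) = 3*Z + 3*Z*c)
q = -746/3 (q = (⅓)*(-746) = -746/3 ≈ -248.67)
O(s) = -s/15 - 1/(s*(6 + 6*s)) (O(s) = (-1/s)/((3*2*(1 + s))) + s/(-15) = (-1/s)/(6 + 6*s) + s*(-1/15) = -1/(s*(6 + 6*s)) - s/15 = -s/15 - 1/(s*(6 + 6*s)))
q*((11*4)*(-2)) + O(-4) = -746*11*4*(-2)/3 + (1/30)*(-5 + 2*(-4)²*(-1 - 1*(-4)))/(-4*(1 - 4)) = -32824*(-2)/3 + (1/30)*(-¼)*(-5 + 2*16*(-1 + 4))/(-3) = -746/3*(-88) + (1/30)*(-¼)*(-⅓)*(-5 + 2*16*3) = 65648/3 + (1/30)*(-¼)*(-⅓)*(-5 + 96) = 65648/3 + (1/30)*(-¼)*(-⅓)*91 = 65648/3 + 91/360 = 7877851/360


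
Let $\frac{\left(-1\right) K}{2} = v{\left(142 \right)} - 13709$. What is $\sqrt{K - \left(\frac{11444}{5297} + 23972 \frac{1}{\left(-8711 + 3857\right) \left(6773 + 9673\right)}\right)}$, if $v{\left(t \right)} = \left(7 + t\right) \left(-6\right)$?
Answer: $\frac{\sqrt{36262482106399992064790567}}{35237799879} \approx 170.89$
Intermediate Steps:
$v{\left(t \right)} = -42 - 6 t$
$K = 29206$ ($K = - 2 \left(\left(-42 - 852\right) - 13709\right) = - 2 \left(-894 - 13709\right) = \left(-2\right) \left(-14603\right) = 29206$)
$\sqrt{K - \left(\frac{11444}{5297} + 23972 \frac{1}{\left(-8711 + 3857\right) \left(6773 + 9673\right)}\right)} = \sqrt{29206 - \left(\frac{11444}{5297} + 23972 \frac{1}{\left(-8711 + 3857\right) \left(6773 + 9673\right)}\right)} = \sqrt{29206 - \left(\frac{11444}{5297} + \frac{23972}{\left(-4854\right) 16446}\right)} = \sqrt{29206 - \left(\frac{11444}{5297} + \frac{23972}{-79828884}\right)} = \sqrt{29206 - \frac{228358692203}{105713399637}} = \sqrt{\frac{3087237191106019}{105713399637}} = \frac{\sqrt{36262482106399992064790567}}{35237799879}$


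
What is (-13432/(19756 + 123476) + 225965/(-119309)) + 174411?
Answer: 372556544992925/2136108336 ≈ 1.7441e+5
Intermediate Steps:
(-13432/(19756 + 123476) + 225965/(-119309)) + 174411 = (-13432/143232 + 225965*(-1/119309)) + 174411 = (-13432*1/143232 - 225965/119309) + 174411 = (-1679/17904 - 225965/119309) + 174411 = -4245997171/2136108336 + 174411 = 372556544992925/2136108336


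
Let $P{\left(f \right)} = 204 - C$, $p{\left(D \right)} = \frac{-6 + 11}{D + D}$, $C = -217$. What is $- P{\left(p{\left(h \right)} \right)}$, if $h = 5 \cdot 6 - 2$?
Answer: $-421$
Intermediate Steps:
$h = 28$ ($h = 30 - 2 = 28$)
$p{\left(D \right)} = \frac{5}{2 D}$
$P{\left(f \right)} = 421$ ($P{\left(f \right)} = 204 - -217 = 204 + 217 = 421$)
$- P{\left(p{\left(h \right)} \right)} = \left(-1\right) 421 = -421$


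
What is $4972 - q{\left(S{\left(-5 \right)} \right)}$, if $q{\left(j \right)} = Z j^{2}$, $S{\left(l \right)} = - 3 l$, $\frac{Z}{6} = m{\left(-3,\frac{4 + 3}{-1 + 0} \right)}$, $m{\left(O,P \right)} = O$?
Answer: $9022$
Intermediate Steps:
$Z = -18$ ($Z = 6 \left(-3\right) = -18$)
$q{\left(j \right)} = - 18 j^{2}$
$4972 - q{\left(S{\left(-5 \right)} \right)} = 4972 - - 18 \left(\left(-3\right) \left(-5\right)\right)^{2} = 4972 - - 18 \cdot 15^{2} = 4972 - \left(-18\right) 225 = 4972 - -4050 = 4972 + 4050 = 9022$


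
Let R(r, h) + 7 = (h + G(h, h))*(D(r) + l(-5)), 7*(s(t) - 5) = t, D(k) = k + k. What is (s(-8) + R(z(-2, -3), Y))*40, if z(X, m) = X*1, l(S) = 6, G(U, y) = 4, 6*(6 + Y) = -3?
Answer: -2280/7 ≈ -325.71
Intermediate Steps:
Y = -13/2 (Y = -6 + (⅙)*(-3) = -6 - ½ = -13/2 ≈ -6.5000)
D(k) = 2*k
s(t) = 5 + t/7
z(X, m) = X
R(r, h) = -7 + (4 + h)*(6 + 2*r) (R(r, h) = -7 + (h + 4)*(2*r + 6) = -7 + (4 + h)*(6 + 2*r))
(s(-8) + R(z(-2, -3), Y))*40 = ((5 + (⅐)*(-8)) + (17 + 6*(-13/2) + 8*(-2) + 2*(-13/2)*(-2)))*40 = ((5 - 8/7) + (17 - 39 - 16 + 26))*40 = (27/7 - 12)*40 = -57/7*40 = -2280/7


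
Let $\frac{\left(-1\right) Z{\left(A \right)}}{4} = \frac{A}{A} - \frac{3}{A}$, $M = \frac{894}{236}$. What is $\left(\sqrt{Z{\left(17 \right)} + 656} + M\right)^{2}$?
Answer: $\frac{157897457}{236708} + \frac{894 \sqrt{47158}}{1003} \approx 860.62$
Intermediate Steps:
$M = \frac{447}{118}$ ($M = 894 \cdot \frac{1}{236} = \frac{447}{118} \approx 3.7881$)
$Z{\left(A \right)} = -4 + \frac{12}{A}$ ($Z{\left(A \right)} = - 4 \left(\frac{A}{A} - \frac{3}{A}\right) = - 4 \left(1 - \frac{3}{A}\right) = -4 + \frac{12}{A}$)
$\left(\sqrt{Z{\left(17 \right)} + 656} + M\right)^{2} = \left(\sqrt{\left(-4 + \frac{12}{17}\right) + 656} + \frac{447}{118}\right)^{2} = \left(\sqrt{- \frac{56}{17} + 656} + \frac{447}{118}\right)^{2} = \left(\sqrt{\frac{11096}{17}} + \frac{447}{118}\right)^{2} = \left(\frac{2 \sqrt{47158}}{17} + \frac{447}{118}\right)^{2} = \left(\frac{447}{118} + \frac{2 \sqrt{47158}}{17}\right)^{2}$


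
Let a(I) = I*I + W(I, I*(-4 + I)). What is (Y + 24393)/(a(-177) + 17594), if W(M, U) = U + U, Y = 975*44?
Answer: 67293/112997 ≈ 0.59553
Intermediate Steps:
Y = 42900
W(M, U) = 2*U
a(I) = I² + 2*I*(-4 + I) (a(I) = I*I + 2*(I*(-4 + I)) = I² + 2*I*(-4 + I))
(Y + 24393)/(a(-177) + 17594) = (42900 + 24393)/(-177*(-8 + 3*(-177)) + 17594) = 67293/(-177*(-8 - 531) + 17594) = 67293/(-177*(-539) + 17594) = 67293/(95403 + 17594) = 67293/112997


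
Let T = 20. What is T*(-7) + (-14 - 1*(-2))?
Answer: -152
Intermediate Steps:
T*(-7) + (-14 - 1*(-2)) = 20*(-7) + (-14 - 1*(-2)) = -140 + (-14 + 2) = -140 - 12 = -152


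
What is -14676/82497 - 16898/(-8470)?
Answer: 30231633/16636895 ≈ 1.8171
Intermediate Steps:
-14676/82497 - 16898/(-8470) = -14676*1/82497 - 16898*(-1/8470) = -4892/27499 + 1207/605 = 30231633/16636895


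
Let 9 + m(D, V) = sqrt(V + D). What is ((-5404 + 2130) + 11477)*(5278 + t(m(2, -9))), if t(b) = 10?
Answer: 43377464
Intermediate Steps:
m(D, V) = -9 + sqrt(D + V) (m(D, V) = -9 + sqrt(V + D) = -9 + sqrt(D + V))
((-5404 + 2130) + 11477)*(5278 + t(m(2, -9))) = ((-5404 + 2130) + 11477)*(5278 + 10) = (-3274 + 11477)*5288 = 8203*5288 = 43377464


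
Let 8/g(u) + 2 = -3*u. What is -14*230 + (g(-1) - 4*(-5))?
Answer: -3192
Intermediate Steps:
g(u) = 8/(-2 - 3*u)
-14*230 + (g(-1) - 4*(-5)) = -14*230 + (-8/(2 + 3*(-1)) - 4*(-5)) = -3220 + (-8/(2 - 3) + 20) = -3220 + (-8/(-1) + 20) = -3220 + (-8*(-1) + 20) = -3220 + (8 + 20) = -3220 + 28 = -3192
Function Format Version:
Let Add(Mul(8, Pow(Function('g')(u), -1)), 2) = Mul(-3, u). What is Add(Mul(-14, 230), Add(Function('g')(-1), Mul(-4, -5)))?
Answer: -3192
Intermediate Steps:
Function('g')(u) = Mul(8, Pow(Add(-2, Mul(-3, u)), -1))
Add(Mul(-14, 230), Add(Function('g')(-1), Mul(-4, -5))) = Add(Mul(-14, 230), Add(Mul(-8, Pow(Add(2, Mul(3, -1)), -1)), Mul(-4, -5))) = Add(-3220, Add(Mul(-8, Pow(Add(2, -3), -1)), 20)) = Add(-3220, Add(Mul(-8, Pow(-1, -1)), 20)) = Add(-3220, Add(Mul(-8, -1), 20)) = Add(-3220, Add(8, 20)) = Add(-3220, 28) = -3192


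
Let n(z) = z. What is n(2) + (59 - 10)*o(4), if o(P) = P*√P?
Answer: 394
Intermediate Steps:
o(P) = P^(3/2)
n(2) + (59 - 10)*o(4) = 2 + (59 - 10)*4^(3/2) = 2 + 49*8 = 2 + 392 = 394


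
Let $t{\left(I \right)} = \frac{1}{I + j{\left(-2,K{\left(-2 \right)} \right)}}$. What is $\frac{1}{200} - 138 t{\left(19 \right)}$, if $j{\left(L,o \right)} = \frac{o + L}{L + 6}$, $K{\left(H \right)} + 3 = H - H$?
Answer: $- \frac{110329}{14200} \approx -7.7696$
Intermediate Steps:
$K{\left(H \right)} = -3$ ($K{\left(H \right)} = -3 + \left(H - H\right) = -3 + 0 = -3$)
$j{\left(L,o \right)} = \frac{L + o}{6 + L}$
$t{\left(I \right)} = \frac{1}{- \frac{5}{4} + I}$ ($t{\left(I \right)} = \frac{1}{I + \frac{-2 - 3}{6 - 2}} = \frac{1}{I + \frac{1}{4} \left(-5\right)} = \frac{1}{I - \frac{5}{4}} = \frac{1}{- \frac{5}{4} + I}$)
$\frac{1}{200} - 138 t{\left(19 \right)} = \frac{1}{200} - 138 \frac{4}{-5 + 4 \cdot 19} = \frac{1}{200} - 138 \frac{4}{-5 + 76} = \frac{1}{200} - 138 \cdot \frac{4}{71} = \frac{1}{200} - 138 \cdot 4 \cdot \frac{1}{71} = \frac{1}{200} - \frac{552}{71} = - \frac{110329}{14200}$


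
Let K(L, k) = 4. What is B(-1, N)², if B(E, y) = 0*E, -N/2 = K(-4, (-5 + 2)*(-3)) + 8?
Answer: 0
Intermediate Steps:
N = -24 (N = -2*(4 + 8) = -2*12 = -24)
B(E, y) = 0
B(-1, N)² = 0² = 0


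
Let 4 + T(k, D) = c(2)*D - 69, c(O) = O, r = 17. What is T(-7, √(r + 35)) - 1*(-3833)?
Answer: 3760 + 4*√13 ≈ 3774.4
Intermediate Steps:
T(k, D) = -73 + 2*D (T(k, D) = -4 + (2*D - 69) = -4 + (-69 + 2*D) = -73 + 2*D)
T(-7, √(r + 35)) - 1*(-3833) = (-73 + 2*√(17 + 35)) - 1*(-3833) = (-73 + 2*√52) + 3833 = (-73 + 2*(2*√13)) + 3833 = (-73 + 4*√13) + 3833 = 3760 + 4*√13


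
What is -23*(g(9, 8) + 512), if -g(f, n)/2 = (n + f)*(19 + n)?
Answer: 9338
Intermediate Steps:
g(f, n) = -2*(19 + n)*(f + n) (g(f, n) = -2*(n + f)*(19 + n) = -2*(f + n)*(19 + n) = -2*(19 + n)*(f + n))
-23*(g(9, 8) + 512) = -23*((-38*9 - 38*8 - 2*8² - 2*9*8) + 512) = -23*((-342 - 304 - 2*64 - 144) + 512) = -23*((-342 - 304 - 128 - 144) + 512) = -23*(-918 + 512) = -23*(-406) = 9338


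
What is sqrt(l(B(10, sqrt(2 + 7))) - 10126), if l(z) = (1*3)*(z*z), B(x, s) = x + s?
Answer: I*sqrt(9619) ≈ 98.077*I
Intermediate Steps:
B(x, s) = s + x
l(z) = 3*z**2
sqrt(l(B(10, sqrt(2 + 7))) - 10126) = sqrt(3*(sqrt(2 + 7) + 10)**2 - 10126) = sqrt(3*(sqrt(9) + 10)**2 - 10126) = sqrt(3*(3 + 10)**2 - 10126) = sqrt(3*13**2 - 10126) = sqrt(3*169 - 10126) = sqrt(507 - 10126) = sqrt(-9619) = I*sqrt(9619)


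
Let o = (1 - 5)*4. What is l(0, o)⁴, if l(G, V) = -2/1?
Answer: 16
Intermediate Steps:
o = -16 (o = -4*4 = -16)
l(G, V) = -2 (l(G, V) = -2*1 = -2)
l(0, o)⁴ = (-2)⁴ = 16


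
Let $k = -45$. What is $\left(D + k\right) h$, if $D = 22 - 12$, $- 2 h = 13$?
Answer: $\frac{455}{2} \approx 227.5$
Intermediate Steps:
$h = - \frac{13}{2}$ ($h = \left(- \frac{1}{2}\right) 13 = - \frac{13}{2} \approx -6.5$)
$D = 10$
$\left(D + k\right) h = \left(10 - 45\right) \left(- \frac{13}{2}\right) = \left(-35\right) \left(- \frac{13}{2}\right) = \frac{455}{2}$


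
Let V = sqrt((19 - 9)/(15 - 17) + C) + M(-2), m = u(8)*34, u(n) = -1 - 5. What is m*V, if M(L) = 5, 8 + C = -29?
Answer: -1020 - 204*I*sqrt(42) ≈ -1020.0 - 1322.1*I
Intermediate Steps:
C = -37 (C = -8 - 29 = -37)
u(n) = -6
m = -204 (m = -6*34 = -204)
V = 5 + I*sqrt(42) (V = sqrt((19 - 9)/(15 - 17) - 37) + 5 = sqrt(10/(-2) - 37) + 5 = sqrt(10*(-1/2) - 37) + 5 = sqrt(-5 - 37) + 5 = sqrt(-42) + 5 = I*sqrt(42) + 5 = 5 + I*sqrt(42) ≈ 5.0 + 6.4807*I)
m*V = -204*(5 + I*sqrt(42)) = -1020 - 204*I*sqrt(42)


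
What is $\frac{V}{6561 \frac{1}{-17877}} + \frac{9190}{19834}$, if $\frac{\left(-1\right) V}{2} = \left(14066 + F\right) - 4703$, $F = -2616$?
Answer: $\frac{265814472449}{7229493} \approx 36768.0$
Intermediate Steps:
$V = -13494$ ($V = - 2 \left(\left(14066 - 2616\right) - 4703\right) = - 2 \left(11450 - 4703\right) = \left(-2\right) 6747 = -13494$)
$\frac{V}{6561 \frac{1}{-17877}} + \frac{9190}{19834} = - \frac{13494}{6561 \frac{1}{-17877}} + \frac{9190}{19834} = - \frac{13494}{6561 \left(- \frac{1}{17877}\right)} + 9190 \cdot \frac{1}{19834} = - \frac{13494}{- \frac{2187}{5959}} + \frac{4595}{9917} = \left(-13494\right) \left(- \frac{5959}{2187}\right) + \frac{4595}{9917} = \frac{26803582}{729} + \frac{4595}{9917} = \frac{265814472449}{7229493}$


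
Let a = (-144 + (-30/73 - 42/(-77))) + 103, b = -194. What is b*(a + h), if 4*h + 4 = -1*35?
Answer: 15769969/1606 ≈ 9819.4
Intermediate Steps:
a = -32815/803 (a = (-144 + (-30*1/73 - 42*(-1/77))) + 103 = (-144 + (-30/73 + 6/11)) + 103 = (-144 + 108/803) + 103 = -115524/803 + 103 = -32815/803 ≈ -40.865)
h = -39/4 (h = -1 + (-1*35)/4 = -1 + (¼)*(-35) = -1 - 35/4 = -39/4 ≈ -9.7500)
b*(a + h) = -194*(-32815/803 - 39/4) = -194*(-162577/3212) = 15769969/1606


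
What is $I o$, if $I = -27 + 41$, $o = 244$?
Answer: $3416$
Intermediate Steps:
$I = 14$
$I o = 14 \cdot 244 = 3416$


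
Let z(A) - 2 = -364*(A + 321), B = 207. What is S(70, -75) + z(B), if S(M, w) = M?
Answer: -192120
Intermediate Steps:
z(A) = -116842 - 364*A (z(A) = 2 - 364*(A + 321) = 2 - 364*(321 + A) = 2 + (-116844 - 364*A) = -116842 - 364*A)
S(70, -75) + z(B) = 70 + (-116842 - 364*207) = 70 + (-116842 - 75348) = 70 - 192190 = -192120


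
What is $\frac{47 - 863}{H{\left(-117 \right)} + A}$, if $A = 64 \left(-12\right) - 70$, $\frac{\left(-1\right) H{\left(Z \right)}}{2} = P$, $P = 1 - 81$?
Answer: $\frac{136}{113} \approx 1.2035$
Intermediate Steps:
$P = -80$
$H{\left(Z \right)} = 160$ ($H{\left(Z \right)} = \left(-2\right) \left(-80\right) = 160$)
$A = -838$ ($A = -768 - 70 = -838$)
$\frac{47 - 863}{H{\left(-117 \right)} + A} = \frac{47 - 863}{160 - 838} = - \frac{816}{-678} = \left(-816\right) \left(- \frac{1}{678}\right) = \frac{136}{113}$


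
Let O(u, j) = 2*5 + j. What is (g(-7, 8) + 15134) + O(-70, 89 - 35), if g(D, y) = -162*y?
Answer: 13902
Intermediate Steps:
O(u, j) = 10 + j
(g(-7, 8) + 15134) + O(-70, 89 - 35) = (-162*8 + 15134) + (10 + (89 - 35)) = (-1296 + 15134) + (10 + 54) = 13838 + 64 = 13902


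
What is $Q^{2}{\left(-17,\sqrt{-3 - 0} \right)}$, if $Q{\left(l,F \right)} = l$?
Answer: $289$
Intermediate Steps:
$Q^{2}{\left(-17,\sqrt{-3 - 0} \right)} = \left(-17\right)^{2} = 289$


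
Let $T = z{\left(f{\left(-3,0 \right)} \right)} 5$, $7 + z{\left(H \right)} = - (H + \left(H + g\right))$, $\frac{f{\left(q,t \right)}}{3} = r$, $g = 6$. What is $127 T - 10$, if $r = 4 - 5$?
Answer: $-4455$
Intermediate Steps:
$r = -1$ ($r = 4 - 5 = -1$)
$f{\left(q,t \right)} = -3$ ($f{\left(q,t \right)} = 3 \left(-1\right) = -3$)
$z{\left(H \right)} = -13 - 2 H$ ($z{\left(H \right)} = -7 - \left(H + \left(H + 6\right)\right) = -7 - \left(H + \left(6 + H\right)\right) = -7 - \left(6 + 2 H\right) = -13 - 2 H$)
$T = -35$ ($T = \left(-13 - -6\right) 5 = \left(-13 + 6\right) 5 = \left(-7\right) 5 = -35$)
$127 T - 10 = 127 \left(-35\right) - 10 = -4445 - 10 = -4455$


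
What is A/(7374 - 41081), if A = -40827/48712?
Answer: 40827/1641935384 ≈ 2.4865e-5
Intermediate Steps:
A = -40827/48712 (A = -40827*1/48712 = -40827/48712 ≈ -0.83813)
A/(7374 - 41081) = -40827/(48712*(7374 - 41081)) = -40827/48712/(-33707) = -40827/48712*(-1/33707) = 40827/1641935384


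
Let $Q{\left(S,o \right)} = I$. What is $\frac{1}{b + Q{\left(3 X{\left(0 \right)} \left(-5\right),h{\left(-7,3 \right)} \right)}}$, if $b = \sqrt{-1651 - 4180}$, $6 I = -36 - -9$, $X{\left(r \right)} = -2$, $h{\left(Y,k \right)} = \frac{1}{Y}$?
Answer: $- \frac{18}{23405} - \frac{28 i \sqrt{119}}{23405} \approx -0.00076907 - 0.01305 i$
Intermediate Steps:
$I = - \frac{9}{2}$ ($I = \frac{-36 - -9}{6} = \frac{-36 + 9}{6} = \frac{1}{6} \left(-27\right) = - \frac{9}{2} \approx -4.5$)
$Q{\left(S,o \right)} = - \frac{9}{2}$
$b = 7 i \sqrt{119}$ ($b = \sqrt{-5831} = 7 i \sqrt{119} \approx 76.361 i$)
$\frac{1}{b + Q{\left(3 X{\left(0 \right)} \left(-5\right),h{\left(-7,3 \right)} \right)}} = \frac{1}{7 i \sqrt{119} - \frac{9}{2}} = \frac{1}{- \frac{9}{2} + 7 i \sqrt{119}}$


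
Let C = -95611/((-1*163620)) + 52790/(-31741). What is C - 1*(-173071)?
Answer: 898832131780771/5193462420 ≈ 1.7307e+5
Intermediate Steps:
C = -5602711049/5193462420 (C = -95611/(-163620) + 52790*(-1/31741) = -95611*(-1/163620) - 52790/31741 = 95611/163620 - 52790/31741 = -5602711049/5193462420 ≈ -1.0788)
C - 1*(-173071) = -5602711049/5193462420 - 1*(-173071) = -5602711049/5193462420 + 173071 = 898832131780771/5193462420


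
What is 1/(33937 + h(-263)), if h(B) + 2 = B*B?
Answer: 1/103104 ≈ 9.6989e-6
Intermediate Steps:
h(B) = -2 + B² (h(B) = -2 + B*B = -2 + B²)
1/(33937 + h(-263)) = 1/(33937 + (-2 + (-263)²)) = 1/(33937 + (-2 + 69169)) = 1/(33937 + 69167) = 1/103104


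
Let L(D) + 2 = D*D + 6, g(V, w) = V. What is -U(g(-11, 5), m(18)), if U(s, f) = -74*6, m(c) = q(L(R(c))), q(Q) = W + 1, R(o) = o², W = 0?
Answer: 444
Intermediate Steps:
L(D) = 4 + D² (L(D) = -2 + (D*D + 6) = -2 + (D² + 6) = -2 + (6 + D²) = 4 + D²)
q(Q) = 1 (q(Q) = 0 + 1 = 1)
m(c) = 1
U(s, f) = -444
-U(g(-11, 5), m(18)) = -1*(-444) = 444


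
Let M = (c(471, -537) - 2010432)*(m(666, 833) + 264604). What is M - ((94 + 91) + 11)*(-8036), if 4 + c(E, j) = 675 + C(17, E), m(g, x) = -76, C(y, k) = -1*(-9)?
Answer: -531634102000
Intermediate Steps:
C(y, k) = 9
c(E, j) = 680 (c(E, j) = -4 + (675 + 9) = -4 + 684 = 680)
M = -531635677056 (M = (680 - 2010432)*(-76 + 264604) = -2009752*264528 = -531635677056)
M - ((94 + 91) + 11)*(-8036) = -531635677056 - ((94 + 91) + 11)*(-8036) = -531635677056 - (185 + 11)*(-8036) = -531635677056 - 196*(-8036) = -531635677056 - 1*(-1575056) = -531635677056 + 1575056 = -531634102000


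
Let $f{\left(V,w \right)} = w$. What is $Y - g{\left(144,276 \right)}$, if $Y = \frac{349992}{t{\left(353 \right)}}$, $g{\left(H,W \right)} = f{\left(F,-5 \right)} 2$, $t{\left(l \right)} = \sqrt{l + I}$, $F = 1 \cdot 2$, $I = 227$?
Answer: $10 + \frac{174996 \sqrt{145}}{145} \approx 14543.0$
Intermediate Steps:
$F = 2$
$t{\left(l \right)} = \sqrt{227 + l}$ ($t{\left(l \right)} = \sqrt{l + 227} = \sqrt{227 + l}$)
$g{\left(H,W \right)} = -10$ ($g{\left(H,W \right)} = \left(-5\right) 2 = -10$)
$Y = \frac{174996 \sqrt{145}}{145}$ ($Y = \frac{349992}{\sqrt{227 + 353}} = \frac{349992}{\sqrt{580}} = \frac{349992}{2 \sqrt{145}} = 349992 \frac{\sqrt{145}}{290} = \frac{174996 \sqrt{145}}{145} \approx 14533.0$)
$Y - g{\left(144,276 \right)} = \frac{174996 \sqrt{145}}{145} - -10 = \frac{174996 \sqrt{145}}{145} + 10 = 10 + \frac{174996 \sqrt{145}}{145}$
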